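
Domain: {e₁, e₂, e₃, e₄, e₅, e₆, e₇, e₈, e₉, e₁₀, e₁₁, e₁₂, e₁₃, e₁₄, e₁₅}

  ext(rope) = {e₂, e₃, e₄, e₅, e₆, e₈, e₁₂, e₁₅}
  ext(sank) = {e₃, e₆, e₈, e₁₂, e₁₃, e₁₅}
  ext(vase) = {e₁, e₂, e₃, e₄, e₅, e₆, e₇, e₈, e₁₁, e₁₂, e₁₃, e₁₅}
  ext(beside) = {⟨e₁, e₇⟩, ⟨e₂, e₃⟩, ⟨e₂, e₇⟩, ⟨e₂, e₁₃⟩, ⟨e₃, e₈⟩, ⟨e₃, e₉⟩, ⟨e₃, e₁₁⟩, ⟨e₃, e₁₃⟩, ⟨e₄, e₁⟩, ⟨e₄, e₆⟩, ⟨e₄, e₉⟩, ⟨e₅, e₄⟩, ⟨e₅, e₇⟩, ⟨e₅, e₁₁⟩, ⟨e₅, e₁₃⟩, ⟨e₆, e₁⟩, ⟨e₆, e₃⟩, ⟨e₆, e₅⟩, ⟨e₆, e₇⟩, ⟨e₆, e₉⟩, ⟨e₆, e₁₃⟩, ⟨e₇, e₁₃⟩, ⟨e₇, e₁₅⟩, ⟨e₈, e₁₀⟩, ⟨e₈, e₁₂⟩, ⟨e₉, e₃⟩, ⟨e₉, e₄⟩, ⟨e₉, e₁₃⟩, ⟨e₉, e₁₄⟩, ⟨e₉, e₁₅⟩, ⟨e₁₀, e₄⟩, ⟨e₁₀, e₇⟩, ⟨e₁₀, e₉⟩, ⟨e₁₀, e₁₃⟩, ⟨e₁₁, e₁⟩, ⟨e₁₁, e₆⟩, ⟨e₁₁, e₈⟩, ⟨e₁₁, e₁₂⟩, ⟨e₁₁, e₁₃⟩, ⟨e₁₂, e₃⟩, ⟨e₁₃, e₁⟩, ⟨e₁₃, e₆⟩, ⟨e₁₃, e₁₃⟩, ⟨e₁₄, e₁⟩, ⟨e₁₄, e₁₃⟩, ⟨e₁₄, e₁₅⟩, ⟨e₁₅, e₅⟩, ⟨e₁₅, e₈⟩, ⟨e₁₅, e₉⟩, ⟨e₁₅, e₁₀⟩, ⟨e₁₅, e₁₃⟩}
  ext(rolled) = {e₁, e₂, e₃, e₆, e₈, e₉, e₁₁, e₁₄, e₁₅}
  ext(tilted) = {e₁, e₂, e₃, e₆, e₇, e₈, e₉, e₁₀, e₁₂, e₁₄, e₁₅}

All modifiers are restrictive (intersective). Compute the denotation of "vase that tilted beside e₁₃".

{e₂, e₃, e₆, e₇, e₁₅}

⟦that tilted⟧ = ⟦tilted⟧ = {e₁, e₂, e₃, e₆, e₇, e₈, e₉, e₁₀, e₁₂, e₁₄, e₁₅}
⟦beside e₁₃⟧ = {x : ⟨x, e₁₃⟩ ∈ ⟦beside⟧} = {e₂, e₃, e₅, e₆, e₇, e₉, e₁₀, e₁₁, e₁₃, e₁₄, e₁₅}
⟦vase⟧ = {e₁, e₂, e₃, e₄, e₅, e₆, e₇, e₈, e₁₁, e₁₂, e₁₃, e₁₅}
… ∩ ⟦that tilted⟧ = {e₁, e₂, e₃, e₄, e₅, e₆, e₇, e₈, e₁₁, e₁₂, e₁₃, e₁₅} ∩ {e₁, e₂, e₃, e₆, e₇, e₈, e₉, e₁₀, e₁₂, e₁₄, e₁₅} = {e₁, e₂, e₃, e₆, e₇, e₈, e₁₂, e₁₅}
… ∩ ⟦beside e₁₃⟧ = {e₁, e₂, e₃, e₆, e₇, e₈, e₁₂, e₁₅} ∩ {e₂, e₃, e₅, e₆, e₇, e₉, e₁₀, e₁₁, e₁₃, e₁₄, e₁₅} = {e₂, e₃, e₆, e₇, e₁₅}
So ⟦vase that tilted beside e₁₃⟧ = {e₂, e₃, e₆, e₇, e₁₅}.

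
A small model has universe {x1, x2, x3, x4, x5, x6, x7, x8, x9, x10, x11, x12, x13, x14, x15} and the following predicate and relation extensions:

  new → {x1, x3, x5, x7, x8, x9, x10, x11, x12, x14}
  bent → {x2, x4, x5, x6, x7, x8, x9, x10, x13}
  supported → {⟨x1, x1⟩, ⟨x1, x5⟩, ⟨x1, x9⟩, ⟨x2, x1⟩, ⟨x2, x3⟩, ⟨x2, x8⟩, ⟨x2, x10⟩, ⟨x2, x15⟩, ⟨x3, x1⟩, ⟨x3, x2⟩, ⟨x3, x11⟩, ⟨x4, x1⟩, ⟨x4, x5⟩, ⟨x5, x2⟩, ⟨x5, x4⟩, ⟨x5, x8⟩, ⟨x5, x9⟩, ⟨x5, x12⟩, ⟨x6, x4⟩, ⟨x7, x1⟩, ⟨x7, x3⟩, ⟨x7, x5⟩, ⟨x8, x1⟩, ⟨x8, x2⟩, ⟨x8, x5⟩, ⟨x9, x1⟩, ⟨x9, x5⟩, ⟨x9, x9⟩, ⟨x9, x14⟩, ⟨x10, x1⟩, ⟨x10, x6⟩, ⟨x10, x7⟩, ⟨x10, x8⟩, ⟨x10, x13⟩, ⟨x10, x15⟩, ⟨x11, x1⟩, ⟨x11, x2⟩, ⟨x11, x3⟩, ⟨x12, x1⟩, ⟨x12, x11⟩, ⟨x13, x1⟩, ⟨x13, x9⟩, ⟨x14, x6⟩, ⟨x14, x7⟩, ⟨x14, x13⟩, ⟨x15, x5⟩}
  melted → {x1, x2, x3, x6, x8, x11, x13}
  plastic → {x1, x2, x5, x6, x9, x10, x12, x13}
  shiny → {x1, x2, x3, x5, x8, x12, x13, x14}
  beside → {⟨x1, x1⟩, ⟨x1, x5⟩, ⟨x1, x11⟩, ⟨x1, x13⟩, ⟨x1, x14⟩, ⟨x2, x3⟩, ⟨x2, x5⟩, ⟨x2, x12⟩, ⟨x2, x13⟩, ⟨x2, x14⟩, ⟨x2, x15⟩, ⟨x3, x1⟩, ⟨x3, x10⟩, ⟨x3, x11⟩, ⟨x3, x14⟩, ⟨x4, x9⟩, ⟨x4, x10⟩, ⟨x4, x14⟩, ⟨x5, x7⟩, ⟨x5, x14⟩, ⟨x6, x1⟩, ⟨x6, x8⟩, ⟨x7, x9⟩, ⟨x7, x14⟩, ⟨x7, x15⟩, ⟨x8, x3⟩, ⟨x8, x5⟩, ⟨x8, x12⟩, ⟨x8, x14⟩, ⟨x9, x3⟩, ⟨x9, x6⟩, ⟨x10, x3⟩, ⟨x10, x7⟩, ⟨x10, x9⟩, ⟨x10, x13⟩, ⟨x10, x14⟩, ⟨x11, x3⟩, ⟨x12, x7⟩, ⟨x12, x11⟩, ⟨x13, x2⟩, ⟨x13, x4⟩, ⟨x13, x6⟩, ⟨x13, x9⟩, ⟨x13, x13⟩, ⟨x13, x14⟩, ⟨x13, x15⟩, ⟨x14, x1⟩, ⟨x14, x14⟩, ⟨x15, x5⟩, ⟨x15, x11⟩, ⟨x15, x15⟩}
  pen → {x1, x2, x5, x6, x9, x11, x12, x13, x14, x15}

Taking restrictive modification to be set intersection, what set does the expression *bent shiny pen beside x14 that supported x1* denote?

{x2, x13}

⟦beside x14⟧ = {x : ⟨x, x14⟩ ∈ ⟦beside⟧} = {x1, x2, x3, x4, x5, x7, x8, x10, x13, x14}
⟦that supported x1⟧ = {x : ⟨x, x1⟩ ∈ ⟦supported⟧} = {x1, x2, x3, x4, x7, x8, x9, x10, x11, x12, x13}
⟦pen⟧ = {x1, x2, x5, x6, x9, x11, x12, x13, x14, x15}
… ∩ ⟦beside x14⟧ = {x1, x2, x5, x6, x9, x11, x12, x13, x14, x15} ∩ {x1, x2, x3, x4, x5, x7, x8, x10, x13, x14} = {x1, x2, x5, x13, x14}
… ∩ ⟦that supported x1⟧ = {x1, x2, x5, x13, x14} ∩ {x1, x2, x3, x4, x7, x8, x9, x10, x11, x12, x13} = {x1, x2, x13}
… ∩ ⟦bent⟧ = {x1, x2, x13} ∩ {x2, x4, x5, x6, x7, x8, x9, x10, x13} = {x2, x13}
… ∩ ⟦shiny⟧ = {x2, x13} ∩ {x1, x2, x3, x5, x8, x12, x13, x14} = {x2, x13}
So ⟦bent shiny pen beside x14 that supported x1⟧ = {x2, x13}.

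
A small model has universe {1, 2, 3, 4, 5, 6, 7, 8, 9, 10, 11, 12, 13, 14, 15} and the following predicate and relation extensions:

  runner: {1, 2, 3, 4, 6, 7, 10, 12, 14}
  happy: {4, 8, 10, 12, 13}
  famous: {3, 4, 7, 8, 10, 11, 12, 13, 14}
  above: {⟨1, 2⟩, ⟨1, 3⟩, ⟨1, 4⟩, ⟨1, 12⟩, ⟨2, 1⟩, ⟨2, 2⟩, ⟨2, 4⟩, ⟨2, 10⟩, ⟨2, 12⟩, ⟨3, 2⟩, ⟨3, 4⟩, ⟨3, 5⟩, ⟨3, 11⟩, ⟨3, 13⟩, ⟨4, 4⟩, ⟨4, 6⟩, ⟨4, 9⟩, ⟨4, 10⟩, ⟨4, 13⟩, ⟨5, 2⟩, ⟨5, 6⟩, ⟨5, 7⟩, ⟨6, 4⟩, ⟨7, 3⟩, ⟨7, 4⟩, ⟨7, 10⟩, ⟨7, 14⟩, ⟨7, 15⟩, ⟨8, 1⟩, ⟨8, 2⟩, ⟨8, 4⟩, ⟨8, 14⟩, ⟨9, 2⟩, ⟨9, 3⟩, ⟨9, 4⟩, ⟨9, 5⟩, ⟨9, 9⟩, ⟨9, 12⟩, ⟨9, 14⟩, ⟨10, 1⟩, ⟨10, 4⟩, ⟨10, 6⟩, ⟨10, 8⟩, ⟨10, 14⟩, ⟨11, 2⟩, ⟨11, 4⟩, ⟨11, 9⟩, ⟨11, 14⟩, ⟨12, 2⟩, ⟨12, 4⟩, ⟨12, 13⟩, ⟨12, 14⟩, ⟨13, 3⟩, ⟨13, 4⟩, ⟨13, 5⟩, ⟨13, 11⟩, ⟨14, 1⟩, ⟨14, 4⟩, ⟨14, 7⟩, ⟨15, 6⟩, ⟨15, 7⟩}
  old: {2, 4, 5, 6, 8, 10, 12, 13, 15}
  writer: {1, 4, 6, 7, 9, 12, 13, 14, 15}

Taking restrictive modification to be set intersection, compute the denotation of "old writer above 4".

{4, 6, 12, 13}

⟦above 4⟧ = {x : ⟨x, 4⟩ ∈ ⟦above⟧} = {1, 2, 3, 4, 6, 7, 8, 9, 10, 11, 12, 13, 14}
⟦writer⟧ = {1, 4, 6, 7, 9, 12, 13, 14, 15}
… ∩ ⟦above 4⟧ = {1, 4, 6, 7, 9, 12, 13, 14, 15} ∩ {1, 2, 3, 4, 6, 7, 8, 9, 10, 11, 12, 13, 14} = {1, 4, 6, 7, 9, 12, 13, 14}
… ∩ ⟦old⟧ = {1, 4, 6, 7, 9, 12, 13, 14} ∩ {2, 4, 5, 6, 8, 10, 12, 13, 15} = {4, 6, 12, 13}
So ⟦old writer above 4⟧ = {4, 6, 12, 13}.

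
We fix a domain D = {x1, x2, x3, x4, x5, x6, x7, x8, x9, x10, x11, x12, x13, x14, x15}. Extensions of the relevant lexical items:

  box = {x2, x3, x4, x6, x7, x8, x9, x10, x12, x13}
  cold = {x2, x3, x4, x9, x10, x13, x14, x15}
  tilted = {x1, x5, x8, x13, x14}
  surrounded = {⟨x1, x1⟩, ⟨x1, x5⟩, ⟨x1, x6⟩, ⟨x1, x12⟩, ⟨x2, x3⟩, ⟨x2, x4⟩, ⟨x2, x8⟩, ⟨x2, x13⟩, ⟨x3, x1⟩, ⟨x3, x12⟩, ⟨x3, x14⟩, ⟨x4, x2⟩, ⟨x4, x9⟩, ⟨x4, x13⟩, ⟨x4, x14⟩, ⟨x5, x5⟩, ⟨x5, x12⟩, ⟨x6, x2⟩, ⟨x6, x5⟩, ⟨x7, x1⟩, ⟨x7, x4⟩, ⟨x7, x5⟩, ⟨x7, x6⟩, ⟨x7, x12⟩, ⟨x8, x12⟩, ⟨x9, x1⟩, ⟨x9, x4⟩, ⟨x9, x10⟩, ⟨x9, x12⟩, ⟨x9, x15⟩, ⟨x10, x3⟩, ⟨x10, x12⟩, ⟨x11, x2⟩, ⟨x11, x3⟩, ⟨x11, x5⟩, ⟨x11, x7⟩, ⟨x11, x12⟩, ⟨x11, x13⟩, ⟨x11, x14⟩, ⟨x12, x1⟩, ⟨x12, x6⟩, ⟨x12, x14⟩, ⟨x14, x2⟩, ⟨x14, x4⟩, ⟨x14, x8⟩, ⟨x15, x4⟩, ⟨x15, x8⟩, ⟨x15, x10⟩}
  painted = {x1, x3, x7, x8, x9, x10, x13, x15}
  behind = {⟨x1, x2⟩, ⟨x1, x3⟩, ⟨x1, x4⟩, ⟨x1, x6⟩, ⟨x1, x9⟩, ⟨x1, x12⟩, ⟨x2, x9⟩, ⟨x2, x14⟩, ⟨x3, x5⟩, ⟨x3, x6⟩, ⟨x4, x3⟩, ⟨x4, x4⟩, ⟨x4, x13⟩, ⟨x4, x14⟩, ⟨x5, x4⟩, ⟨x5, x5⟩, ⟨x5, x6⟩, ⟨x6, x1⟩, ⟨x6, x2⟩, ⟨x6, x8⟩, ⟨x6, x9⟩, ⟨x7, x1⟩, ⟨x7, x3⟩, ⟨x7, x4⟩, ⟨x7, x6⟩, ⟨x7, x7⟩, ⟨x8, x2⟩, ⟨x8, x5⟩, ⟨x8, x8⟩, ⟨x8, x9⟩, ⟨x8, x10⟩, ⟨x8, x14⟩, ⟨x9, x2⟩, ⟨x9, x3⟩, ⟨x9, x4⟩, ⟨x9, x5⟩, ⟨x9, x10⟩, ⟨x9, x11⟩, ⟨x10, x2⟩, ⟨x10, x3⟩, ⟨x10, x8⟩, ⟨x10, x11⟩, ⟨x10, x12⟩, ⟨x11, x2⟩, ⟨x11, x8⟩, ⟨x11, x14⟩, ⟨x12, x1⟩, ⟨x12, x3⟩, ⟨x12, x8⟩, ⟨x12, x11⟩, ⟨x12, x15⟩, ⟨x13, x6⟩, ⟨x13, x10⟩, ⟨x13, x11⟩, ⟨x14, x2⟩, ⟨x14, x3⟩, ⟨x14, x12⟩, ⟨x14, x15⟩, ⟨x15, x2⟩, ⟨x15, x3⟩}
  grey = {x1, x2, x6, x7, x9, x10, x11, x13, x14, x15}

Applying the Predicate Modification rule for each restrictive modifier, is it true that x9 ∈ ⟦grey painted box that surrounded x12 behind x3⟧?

yes

⟦that surrounded x12⟧ = {x : ⟨x, x12⟩ ∈ ⟦surrounded⟧} = {x1, x3, x5, x7, x8, x9, x10, x11}
⟦behind x3⟧ = {x : ⟨x, x3⟩ ∈ ⟦behind⟧} = {x1, x4, x7, x9, x10, x12, x14, x15}
⟦box⟧ = {x2, x3, x4, x6, x7, x8, x9, x10, x12, x13}
… ∩ ⟦that surrounded x12⟧ = {x2, x3, x4, x6, x7, x8, x9, x10, x12, x13} ∩ {x1, x3, x5, x7, x8, x9, x10, x11} = {x3, x7, x8, x9, x10}
… ∩ ⟦behind x3⟧ = {x3, x7, x8, x9, x10} ∩ {x1, x4, x7, x9, x10, x12, x14, x15} = {x7, x9, x10}
… ∩ ⟦grey⟧ = {x7, x9, x10} ∩ {x1, x2, x6, x7, x9, x10, x11, x13, x14, x15} = {x7, x9, x10}
… ∩ ⟦painted⟧ = {x7, x9, x10} ∩ {x1, x3, x7, x8, x9, x10, x13, x15} = {x7, x9, x10}
⟦grey painted box that surrounded x12 behind x3⟧ = {x7, x9, x10}; x9 ∈ this set.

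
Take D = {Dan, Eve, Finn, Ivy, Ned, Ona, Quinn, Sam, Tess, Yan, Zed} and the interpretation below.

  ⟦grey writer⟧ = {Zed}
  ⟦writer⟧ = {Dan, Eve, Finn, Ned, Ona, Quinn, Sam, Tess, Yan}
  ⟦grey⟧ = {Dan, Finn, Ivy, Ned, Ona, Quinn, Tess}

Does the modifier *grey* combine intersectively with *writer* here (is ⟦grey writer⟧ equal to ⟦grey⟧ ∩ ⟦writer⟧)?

⟦grey⟧ ∩ ⟦writer⟧ = {Dan, Finn, Ivy, Ned, Ona, Quinn, Tess} ∩ {Dan, Eve, Finn, Ned, Ona, Quinn, Sam, Tess, Yan} = {Dan, Finn, Ned, Ona, Quinn, Tess}
Observed ⟦grey writer⟧ = {Zed}.
These differ, so the modifier is not intersective in this model.

no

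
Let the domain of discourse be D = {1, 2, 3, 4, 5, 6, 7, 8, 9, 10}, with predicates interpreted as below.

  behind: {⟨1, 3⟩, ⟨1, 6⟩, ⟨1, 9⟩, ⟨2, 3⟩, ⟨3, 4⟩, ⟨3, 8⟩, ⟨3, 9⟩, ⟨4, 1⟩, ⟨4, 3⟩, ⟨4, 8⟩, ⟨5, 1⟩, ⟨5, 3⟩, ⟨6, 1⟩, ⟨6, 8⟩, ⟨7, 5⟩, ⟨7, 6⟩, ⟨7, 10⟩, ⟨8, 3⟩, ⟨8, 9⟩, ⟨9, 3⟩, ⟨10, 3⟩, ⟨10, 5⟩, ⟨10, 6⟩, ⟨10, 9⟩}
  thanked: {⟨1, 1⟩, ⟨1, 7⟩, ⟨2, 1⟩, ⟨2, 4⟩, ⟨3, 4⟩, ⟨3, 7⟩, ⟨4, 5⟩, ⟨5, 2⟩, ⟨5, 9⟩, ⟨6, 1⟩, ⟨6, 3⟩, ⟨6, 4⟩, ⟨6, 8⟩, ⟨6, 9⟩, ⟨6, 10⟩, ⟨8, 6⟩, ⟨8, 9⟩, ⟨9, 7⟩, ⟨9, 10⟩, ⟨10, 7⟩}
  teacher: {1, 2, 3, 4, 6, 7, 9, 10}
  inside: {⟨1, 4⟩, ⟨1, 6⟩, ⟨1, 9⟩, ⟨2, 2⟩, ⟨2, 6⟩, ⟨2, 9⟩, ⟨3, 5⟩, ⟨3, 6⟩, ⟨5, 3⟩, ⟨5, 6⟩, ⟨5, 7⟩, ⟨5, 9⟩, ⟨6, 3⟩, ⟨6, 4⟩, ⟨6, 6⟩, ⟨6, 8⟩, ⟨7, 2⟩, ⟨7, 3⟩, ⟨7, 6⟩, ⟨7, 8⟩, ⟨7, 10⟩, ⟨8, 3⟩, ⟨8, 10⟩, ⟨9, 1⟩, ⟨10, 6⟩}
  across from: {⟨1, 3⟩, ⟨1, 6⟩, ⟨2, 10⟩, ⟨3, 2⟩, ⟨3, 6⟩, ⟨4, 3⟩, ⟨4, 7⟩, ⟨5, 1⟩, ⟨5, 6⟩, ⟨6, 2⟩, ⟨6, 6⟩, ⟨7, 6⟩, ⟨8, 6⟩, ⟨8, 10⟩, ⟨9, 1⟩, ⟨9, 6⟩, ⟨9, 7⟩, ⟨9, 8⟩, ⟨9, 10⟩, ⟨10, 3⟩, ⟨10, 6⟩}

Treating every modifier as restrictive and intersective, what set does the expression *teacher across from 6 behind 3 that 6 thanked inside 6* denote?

{1, 10}

⟦across from 6⟧ = {x : ⟨x, 6⟩ ∈ ⟦across from⟧} = {1, 3, 5, 6, 7, 8, 9, 10}
⟦behind 3⟧ = {x : ⟨x, 3⟩ ∈ ⟦behind⟧} = {1, 2, 4, 5, 8, 9, 10}
⟦that 6 thanked⟧ = {x : ⟨6, x⟩ ∈ ⟦thanked⟧} = {1, 3, 4, 8, 9, 10}
⟦inside 6⟧ = {x : ⟨x, 6⟩ ∈ ⟦inside⟧} = {1, 2, 3, 5, 6, 7, 10}
⟦teacher⟧ = {1, 2, 3, 4, 6, 7, 9, 10}
… ∩ ⟦across from 6⟧ = {1, 2, 3, 4, 6, 7, 9, 10} ∩ {1, 3, 5, 6, 7, 8, 9, 10} = {1, 3, 6, 7, 9, 10}
… ∩ ⟦behind 3⟧ = {1, 3, 6, 7, 9, 10} ∩ {1, 2, 4, 5, 8, 9, 10} = {1, 9, 10}
… ∩ ⟦that 6 thanked⟧ = {1, 9, 10} ∩ {1, 3, 4, 8, 9, 10} = {1, 9, 10}
… ∩ ⟦inside 6⟧ = {1, 9, 10} ∩ {1, 2, 3, 5, 6, 7, 10} = {1, 10}
So ⟦teacher across from 6 behind 3 that 6 thanked inside 6⟧ = {1, 10}.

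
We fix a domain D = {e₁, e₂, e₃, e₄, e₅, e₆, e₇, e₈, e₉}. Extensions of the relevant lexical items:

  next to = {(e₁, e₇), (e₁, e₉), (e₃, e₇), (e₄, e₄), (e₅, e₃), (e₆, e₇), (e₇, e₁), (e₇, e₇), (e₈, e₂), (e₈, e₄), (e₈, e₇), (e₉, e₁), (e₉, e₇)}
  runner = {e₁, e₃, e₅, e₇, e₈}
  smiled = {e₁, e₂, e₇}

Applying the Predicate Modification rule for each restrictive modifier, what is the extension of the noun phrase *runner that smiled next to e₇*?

⟦that smiled⟧ = ⟦smiled⟧ = {e₁, e₂, e₇}
⟦next to e₇⟧ = {x : ⟨x, e₇⟩ ∈ ⟦next to⟧} = {e₁, e₃, e₆, e₇, e₈, e₉}
⟦runner⟧ = {e₁, e₃, e₅, e₇, e₈}
… ∩ ⟦that smiled⟧ = {e₁, e₃, e₅, e₇, e₈} ∩ {e₁, e₂, e₇} = {e₁, e₇}
… ∩ ⟦next to e₇⟧ = {e₁, e₇} ∩ {e₁, e₃, e₆, e₇, e₈, e₉} = {e₁, e₇}
So ⟦runner that smiled next to e₇⟧ = {e₁, e₇}.

{e₁, e₇}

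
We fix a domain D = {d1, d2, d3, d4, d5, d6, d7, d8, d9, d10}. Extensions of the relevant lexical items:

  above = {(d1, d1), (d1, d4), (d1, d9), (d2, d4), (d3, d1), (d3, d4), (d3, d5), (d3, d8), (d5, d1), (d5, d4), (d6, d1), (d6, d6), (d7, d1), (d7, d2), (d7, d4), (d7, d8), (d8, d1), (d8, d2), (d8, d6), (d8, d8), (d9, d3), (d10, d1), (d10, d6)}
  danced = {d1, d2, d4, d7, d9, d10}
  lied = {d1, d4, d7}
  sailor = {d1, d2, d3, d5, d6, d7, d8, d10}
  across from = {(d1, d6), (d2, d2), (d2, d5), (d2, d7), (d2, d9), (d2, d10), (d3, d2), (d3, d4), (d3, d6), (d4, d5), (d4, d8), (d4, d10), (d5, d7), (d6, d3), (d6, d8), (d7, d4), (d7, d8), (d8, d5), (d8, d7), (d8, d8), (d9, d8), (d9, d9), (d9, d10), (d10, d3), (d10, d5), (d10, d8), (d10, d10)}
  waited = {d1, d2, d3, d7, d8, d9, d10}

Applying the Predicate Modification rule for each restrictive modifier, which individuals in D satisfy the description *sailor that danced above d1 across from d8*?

{d7, d10}

⟦that danced⟧ = ⟦danced⟧ = {d1, d2, d4, d7, d9, d10}
⟦above d1⟧ = {x : ⟨x, d1⟩ ∈ ⟦above⟧} = {d1, d3, d5, d6, d7, d8, d10}
⟦across from d8⟧ = {x : ⟨x, d8⟩ ∈ ⟦across from⟧} = {d4, d6, d7, d8, d9, d10}
⟦sailor⟧ = {d1, d2, d3, d5, d6, d7, d8, d10}
… ∩ ⟦that danced⟧ = {d1, d2, d3, d5, d6, d7, d8, d10} ∩ {d1, d2, d4, d7, d9, d10} = {d1, d2, d7, d10}
… ∩ ⟦above d1⟧ = {d1, d2, d7, d10} ∩ {d1, d3, d5, d6, d7, d8, d10} = {d1, d7, d10}
… ∩ ⟦across from d8⟧ = {d1, d7, d10} ∩ {d4, d6, d7, d8, d9, d10} = {d7, d10}
So ⟦sailor that danced above d1 across from d8⟧ = {d7, d10}.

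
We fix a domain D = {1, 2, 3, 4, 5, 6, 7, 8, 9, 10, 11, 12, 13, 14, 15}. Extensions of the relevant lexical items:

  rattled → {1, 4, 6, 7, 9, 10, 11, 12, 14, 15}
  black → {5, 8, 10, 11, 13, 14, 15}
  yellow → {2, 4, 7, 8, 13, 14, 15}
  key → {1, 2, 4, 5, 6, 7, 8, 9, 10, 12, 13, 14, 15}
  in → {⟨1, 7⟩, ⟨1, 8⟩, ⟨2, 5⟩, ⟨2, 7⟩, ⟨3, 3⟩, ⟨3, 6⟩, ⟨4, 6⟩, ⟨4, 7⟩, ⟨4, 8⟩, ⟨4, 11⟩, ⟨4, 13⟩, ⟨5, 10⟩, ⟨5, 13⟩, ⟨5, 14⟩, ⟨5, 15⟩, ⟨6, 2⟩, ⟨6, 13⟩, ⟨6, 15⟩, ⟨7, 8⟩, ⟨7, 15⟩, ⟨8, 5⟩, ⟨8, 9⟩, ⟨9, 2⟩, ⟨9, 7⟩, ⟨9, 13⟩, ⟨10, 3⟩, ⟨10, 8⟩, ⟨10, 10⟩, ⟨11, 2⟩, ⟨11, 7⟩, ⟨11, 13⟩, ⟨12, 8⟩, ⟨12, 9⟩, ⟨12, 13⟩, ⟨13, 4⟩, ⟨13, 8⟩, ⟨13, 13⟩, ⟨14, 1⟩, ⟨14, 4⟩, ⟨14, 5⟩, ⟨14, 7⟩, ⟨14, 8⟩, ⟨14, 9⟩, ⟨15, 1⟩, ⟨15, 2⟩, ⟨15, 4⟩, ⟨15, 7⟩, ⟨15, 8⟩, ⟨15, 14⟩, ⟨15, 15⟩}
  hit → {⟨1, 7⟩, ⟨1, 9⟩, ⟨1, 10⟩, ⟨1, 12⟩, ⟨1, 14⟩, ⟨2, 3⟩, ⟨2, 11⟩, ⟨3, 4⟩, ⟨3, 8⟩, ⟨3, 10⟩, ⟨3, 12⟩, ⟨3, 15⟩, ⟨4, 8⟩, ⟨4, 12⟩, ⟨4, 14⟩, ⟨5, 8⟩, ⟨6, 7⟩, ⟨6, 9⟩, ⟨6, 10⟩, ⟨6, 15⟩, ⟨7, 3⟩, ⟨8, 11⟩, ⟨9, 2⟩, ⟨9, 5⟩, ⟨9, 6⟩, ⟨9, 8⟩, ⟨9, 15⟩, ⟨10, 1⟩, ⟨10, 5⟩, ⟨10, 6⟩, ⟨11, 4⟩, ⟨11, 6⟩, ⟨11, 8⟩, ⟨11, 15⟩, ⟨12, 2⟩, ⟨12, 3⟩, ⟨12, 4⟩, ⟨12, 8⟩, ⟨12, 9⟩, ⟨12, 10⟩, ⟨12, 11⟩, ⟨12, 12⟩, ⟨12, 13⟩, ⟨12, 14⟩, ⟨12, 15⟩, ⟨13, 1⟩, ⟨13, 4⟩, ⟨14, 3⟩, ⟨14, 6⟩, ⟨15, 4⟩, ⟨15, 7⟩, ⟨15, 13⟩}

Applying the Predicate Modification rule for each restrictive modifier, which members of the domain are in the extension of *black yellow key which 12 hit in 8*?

⟦which 12 hit⟧ = {x : ⟨12, x⟩ ∈ ⟦hit⟧} = {2, 3, 4, 8, 9, 10, 11, 12, 13, 14, 15}
⟦in 8⟧ = {x : ⟨x, 8⟩ ∈ ⟦in⟧} = {1, 4, 7, 10, 12, 13, 14, 15}
⟦key⟧ = {1, 2, 4, 5, 6, 7, 8, 9, 10, 12, 13, 14, 15}
… ∩ ⟦which 12 hit⟧ = {1, 2, 4, 5, 6, 7, 8, 9, 10, 12, 13, 14, 15} ∩ {2, 3, 4, 8, 9, 10, 11, 12, 13, 14, 15} = {2, 4, 8, 9, 10, 12, 13, 14, 15}
… ∩ ⟦in 8⟧ = {2, 4, 8, 9, 10, 12, 13, 14, 15} ∩ {1, 4, 7, 10, 12, 13, 14, 15} = {4, 10, 12, 13, 14, 15}
… ∩ ⟦black⟧ = {4, 10, 12, 13, 14, 15} ∩ {5, 8, 10, 11, 13, 14, 15} = {10, 13, 14, 15}
… ∩ ⟦yellow⟧ = {10, 13, 14, 15} ∩ {2, 4, 7, 8, 13, 14, 15} = {13, 14, 15}
So ⟦black yellow key which 12 hit in 8⟧ = {13, 14, 15}.

{13, 14, 15}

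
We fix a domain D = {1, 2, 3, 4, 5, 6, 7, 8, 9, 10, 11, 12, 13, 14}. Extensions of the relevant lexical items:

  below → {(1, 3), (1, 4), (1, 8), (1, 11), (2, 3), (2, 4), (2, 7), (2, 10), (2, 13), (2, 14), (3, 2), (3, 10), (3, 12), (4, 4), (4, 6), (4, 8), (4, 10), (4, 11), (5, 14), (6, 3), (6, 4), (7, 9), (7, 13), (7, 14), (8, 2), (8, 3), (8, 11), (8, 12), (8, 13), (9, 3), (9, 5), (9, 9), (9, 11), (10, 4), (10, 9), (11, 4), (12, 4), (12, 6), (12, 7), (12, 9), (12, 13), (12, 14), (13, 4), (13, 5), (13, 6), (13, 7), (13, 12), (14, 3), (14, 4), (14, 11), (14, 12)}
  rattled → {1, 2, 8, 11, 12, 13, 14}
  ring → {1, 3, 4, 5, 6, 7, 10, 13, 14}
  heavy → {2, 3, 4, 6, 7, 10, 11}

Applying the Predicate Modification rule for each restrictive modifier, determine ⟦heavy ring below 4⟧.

{4, 6, 10}

⟦below 4⟧ = {x : ⟨x, 4⟩ ∈ ⟦below⟧} = {1, 2, 4, 6, 10, 11, 12, 13, 14}
⟦ring⟧ = {1, 3, 4, 5, 6, 7, 10, 13, 14}
… ∩ ⟦below 4⟧ = {1, 3, 4, 5, 6, 7, 10, 13, 14} ∩ {1, 2, 4, 6, 10, 11, 12, 13, 14} = {1, 4, 6, 10, 13, 14}
… ∩ ⟦heavy⟧ = {1, 4, 6, 10, 13, 14} ∩ {2, 3, 4, 6, 7, 10, 11} = {4, 6, 10}
So ⟦heavy ring below 4⟧ = {4, 6, 10}.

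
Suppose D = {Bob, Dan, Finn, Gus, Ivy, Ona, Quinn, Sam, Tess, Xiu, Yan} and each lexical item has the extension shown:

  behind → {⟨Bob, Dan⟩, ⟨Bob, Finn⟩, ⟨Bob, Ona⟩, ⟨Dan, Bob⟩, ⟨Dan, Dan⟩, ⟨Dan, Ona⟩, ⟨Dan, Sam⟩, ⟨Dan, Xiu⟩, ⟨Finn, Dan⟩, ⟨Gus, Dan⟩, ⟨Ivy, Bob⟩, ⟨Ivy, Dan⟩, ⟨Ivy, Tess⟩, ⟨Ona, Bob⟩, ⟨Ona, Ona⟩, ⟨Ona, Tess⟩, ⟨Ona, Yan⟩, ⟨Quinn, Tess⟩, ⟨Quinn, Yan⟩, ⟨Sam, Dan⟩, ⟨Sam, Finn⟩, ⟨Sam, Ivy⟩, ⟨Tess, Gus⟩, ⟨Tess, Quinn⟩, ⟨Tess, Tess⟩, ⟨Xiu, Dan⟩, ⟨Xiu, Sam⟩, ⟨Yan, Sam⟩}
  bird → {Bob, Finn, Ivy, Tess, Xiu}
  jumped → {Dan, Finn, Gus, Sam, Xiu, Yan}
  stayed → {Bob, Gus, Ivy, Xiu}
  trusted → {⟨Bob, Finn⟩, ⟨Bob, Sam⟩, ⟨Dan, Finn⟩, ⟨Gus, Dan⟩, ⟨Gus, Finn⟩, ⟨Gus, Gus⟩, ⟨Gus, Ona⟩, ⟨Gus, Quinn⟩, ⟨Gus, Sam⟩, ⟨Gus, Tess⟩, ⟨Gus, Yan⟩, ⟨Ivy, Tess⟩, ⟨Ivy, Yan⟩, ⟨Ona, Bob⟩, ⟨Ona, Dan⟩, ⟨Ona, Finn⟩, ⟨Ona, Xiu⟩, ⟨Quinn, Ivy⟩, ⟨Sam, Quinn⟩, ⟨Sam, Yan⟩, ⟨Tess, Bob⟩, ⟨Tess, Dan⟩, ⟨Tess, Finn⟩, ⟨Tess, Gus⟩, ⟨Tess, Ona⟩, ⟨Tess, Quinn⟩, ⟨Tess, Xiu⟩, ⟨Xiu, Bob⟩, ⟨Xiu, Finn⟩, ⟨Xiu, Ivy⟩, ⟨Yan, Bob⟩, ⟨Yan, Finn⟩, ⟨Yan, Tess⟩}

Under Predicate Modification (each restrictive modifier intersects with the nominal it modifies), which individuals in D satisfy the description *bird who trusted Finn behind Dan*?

⟦who trusted Finn⟧ = {x : ⟨x, Finn⟩ ∈ ⟦trusted⟧} = {Bob, Dan, Gus, Ona, Tess, Xiu, Yan}
⟦behind Dan⟧ = {x : ⟨x, Dan⟩ ∈ ⟦behind⟧} = {Bob, Dan, Finn, Gus, Ivy, Sam, Xiu}
⟦bird⟧ = {Bob, Finn, Ivy, Tess, Xiu}
… ∩ ⟦who trusted Finn⟧ = {Bob, Finn, Ivy, Tess, Xiu} ∩ {Bob, Dan, Gus, Ona, Tess, Xiu, Yan} = {Bob, Tess, Xiu}
… ∩ ⟦behind Dan⟧ = {Bob, Tess, Xiu} ∩ {Bob, Dan, Finn, Gus, Ivy, Sam, Xiu} = {Bob, Xiu}
So ⟦bird who trusted Finn behind Dan⟧ = {Bob, Xiu}.

{Bob, Xiu}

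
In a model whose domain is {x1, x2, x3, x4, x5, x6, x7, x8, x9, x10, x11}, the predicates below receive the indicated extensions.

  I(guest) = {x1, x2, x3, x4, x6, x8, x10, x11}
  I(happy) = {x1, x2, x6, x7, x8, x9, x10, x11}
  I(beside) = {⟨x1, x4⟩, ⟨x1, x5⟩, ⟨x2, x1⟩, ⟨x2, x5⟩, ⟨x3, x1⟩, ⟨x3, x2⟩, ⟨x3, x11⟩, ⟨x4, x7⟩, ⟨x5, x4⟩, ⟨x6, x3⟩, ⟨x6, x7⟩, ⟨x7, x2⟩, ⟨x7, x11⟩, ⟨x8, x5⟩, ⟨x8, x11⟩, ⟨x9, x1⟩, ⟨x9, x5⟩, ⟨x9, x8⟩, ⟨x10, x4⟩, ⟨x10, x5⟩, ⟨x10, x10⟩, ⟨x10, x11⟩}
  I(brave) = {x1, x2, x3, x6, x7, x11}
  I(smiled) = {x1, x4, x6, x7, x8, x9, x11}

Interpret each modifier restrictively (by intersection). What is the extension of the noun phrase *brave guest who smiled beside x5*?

⟦who smiled⟧ = ⟦smiled⟧ = {x1, x4, x6, x7, x8, x9, x11}
⟦beside x5⟧ = {x : ⟨x, x5⟩ ∈ ⟦beside⟧} = {x1, x2, x8, x9, x10}
⟦guest⟧ = {x1, x2, x3, x4, x6, x8, x10, x11}
… ∩ ⟦who smiled⟧ = {x1, x2, x3, x4, x6, x8, x10, x11} ∩ {x1, x4, x6, x7, x8, x9, x11} = {x1, x4, x6, x8, x11}
… ∩ ⟦beside x5⟧ = {x1, x4, x6, x8, x11} ∩ {x1, x2, x8, x9, x10} = {x1, x8}
… ∩ ⟦brave⟧ = {x1, x8} ∩ {x1, x2, x3, x6, x7, x11} = {x1}
So ⟦brave guest who smiled beside x5⟧ = {x1}.

{x1}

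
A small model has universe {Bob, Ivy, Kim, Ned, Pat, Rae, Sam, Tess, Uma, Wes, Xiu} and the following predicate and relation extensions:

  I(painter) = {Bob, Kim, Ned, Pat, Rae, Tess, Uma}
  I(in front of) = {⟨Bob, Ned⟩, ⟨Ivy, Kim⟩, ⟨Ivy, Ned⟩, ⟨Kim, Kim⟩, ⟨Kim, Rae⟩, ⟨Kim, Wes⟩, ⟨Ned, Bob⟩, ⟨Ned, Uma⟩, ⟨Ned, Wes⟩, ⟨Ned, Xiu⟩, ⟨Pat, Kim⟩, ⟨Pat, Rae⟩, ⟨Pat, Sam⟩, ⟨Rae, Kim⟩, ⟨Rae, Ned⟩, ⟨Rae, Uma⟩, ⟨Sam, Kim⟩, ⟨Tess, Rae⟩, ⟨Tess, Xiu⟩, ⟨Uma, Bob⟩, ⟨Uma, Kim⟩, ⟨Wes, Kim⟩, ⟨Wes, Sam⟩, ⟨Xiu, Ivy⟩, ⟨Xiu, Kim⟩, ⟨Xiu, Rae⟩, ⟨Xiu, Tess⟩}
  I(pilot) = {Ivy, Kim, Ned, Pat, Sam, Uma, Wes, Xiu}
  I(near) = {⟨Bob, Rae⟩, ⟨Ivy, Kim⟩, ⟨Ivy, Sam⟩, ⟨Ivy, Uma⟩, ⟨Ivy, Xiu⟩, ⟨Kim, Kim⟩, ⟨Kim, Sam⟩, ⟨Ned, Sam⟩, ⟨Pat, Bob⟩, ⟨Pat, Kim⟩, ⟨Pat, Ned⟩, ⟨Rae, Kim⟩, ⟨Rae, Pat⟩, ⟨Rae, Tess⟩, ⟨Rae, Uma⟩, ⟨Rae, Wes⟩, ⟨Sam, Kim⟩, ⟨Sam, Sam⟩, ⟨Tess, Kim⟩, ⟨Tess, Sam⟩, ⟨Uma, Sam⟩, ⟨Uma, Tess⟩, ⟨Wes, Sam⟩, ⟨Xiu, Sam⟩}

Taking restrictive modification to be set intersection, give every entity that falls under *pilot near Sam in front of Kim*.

{Ivy, Kim, Sam, Uma, Wes, Xiu}

⟦near Sam⟧ = {x : ⟨x, Sam⟩ ∈ ⟦near⟧} = {Ivy, Kim, Ned, Sam, Tess, Uma, Wes, Xiu}
⟦in front of Kim⟧ = {x : ⟨x, Kim⟩ ∈ ⟦in front of⟧} = {Ivy, Kim, Pat, Rae, Sam, Uma, Wes, Xiu}
⟦pilot⟧ = {Ivy, Kim, Ned, Pat, Sam, Uma, Wes, Xiu}
… ∩ ⟦near Sam⟧ = {Ivy, Kim, Ned, Pat, Sam, Uma, Wes, Xiu} ∩ {Ivy, Kim, Ned, Sam, Tess, Uma, Wes, Xiu} = {Ivy, Kim, Ned, Sam, Uma, Wes, Xiu}
… ∩ ⟦in front of Kim⟧ = {Ivy, Kim, Ned, Sam, Uma, Wes, Xiu} ∩ {Ivy, Kim, Pat, Rae, Sam, Uma, Wes, Xiu} = {Ivy, Kim, Sam, Uma, Wes, Xiu}
So ⟦pilot near Sam in front of Kim⟧ = {Ivy, Kim, Sam, Uma, Wes, Xiu}.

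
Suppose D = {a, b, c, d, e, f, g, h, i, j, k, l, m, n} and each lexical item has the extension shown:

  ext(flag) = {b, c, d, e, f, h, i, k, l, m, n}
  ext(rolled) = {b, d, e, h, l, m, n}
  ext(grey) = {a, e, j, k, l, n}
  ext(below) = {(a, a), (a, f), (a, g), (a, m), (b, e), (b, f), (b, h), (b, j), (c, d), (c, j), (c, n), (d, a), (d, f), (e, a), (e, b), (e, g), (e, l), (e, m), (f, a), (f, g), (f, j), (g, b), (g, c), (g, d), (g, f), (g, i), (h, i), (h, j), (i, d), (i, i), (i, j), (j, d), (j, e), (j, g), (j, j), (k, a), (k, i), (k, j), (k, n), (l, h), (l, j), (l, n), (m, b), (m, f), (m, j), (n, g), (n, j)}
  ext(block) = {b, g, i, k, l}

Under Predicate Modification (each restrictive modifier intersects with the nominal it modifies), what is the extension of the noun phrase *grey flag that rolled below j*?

{l, n}

⟦that rolled⟧ = ⟦rolled⟧ = {b, d, e, h, l, m, n}
⟦below j⟧ = {x : ⟨x, j⟩ ∈ ⟦below⟧} = {b, c, f, h, i, j, k, l, m, n}
⟦flag⟧ = {b, c, d, e, f, h, i, k, l, m, n}
… ∩ ⟦that rolled⟧ = {b, c, d, e, f, h, i, k, l, m, n} ∩ {b, d, e, h, l, m, n} = {b, d, e, h, l, m, n}
… ∩ ⟦below j⟧ = {b, d, e, h, l, m, n} ∩ {b, c, f, h, i, j, k, l, m, n} = {b, h, l, m, n}
… ∩ ⟦grey⟧ = {b, h, l, m, n} ∩ {a, e, j, k, l, n} = {l, n}
So ⟦grey flag that rolled below j⟧ = {l, n}.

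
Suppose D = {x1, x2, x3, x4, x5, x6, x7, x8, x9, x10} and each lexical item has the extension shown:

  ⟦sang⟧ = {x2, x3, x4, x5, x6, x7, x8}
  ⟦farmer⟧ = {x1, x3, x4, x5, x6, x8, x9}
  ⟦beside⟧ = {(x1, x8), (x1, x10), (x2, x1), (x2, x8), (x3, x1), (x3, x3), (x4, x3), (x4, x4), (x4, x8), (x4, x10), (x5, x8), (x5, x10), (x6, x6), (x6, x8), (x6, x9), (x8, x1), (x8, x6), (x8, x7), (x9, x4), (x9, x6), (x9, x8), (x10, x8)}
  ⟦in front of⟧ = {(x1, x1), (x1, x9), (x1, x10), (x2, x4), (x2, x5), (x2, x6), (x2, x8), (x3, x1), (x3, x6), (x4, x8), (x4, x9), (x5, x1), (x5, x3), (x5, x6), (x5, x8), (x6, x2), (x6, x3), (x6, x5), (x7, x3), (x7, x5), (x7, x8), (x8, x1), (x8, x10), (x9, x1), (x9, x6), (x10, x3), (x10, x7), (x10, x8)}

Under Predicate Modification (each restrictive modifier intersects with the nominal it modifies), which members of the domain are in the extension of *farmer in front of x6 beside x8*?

{x5, x9}

⟦in front of x6⟧ = {x : ⟨x, x6⟩ ∈ ⟦in front of⟧} = {x2, x3, x5, x9}
⟦beside x8⟧ = {x : ⟨x, x8⟩ ∈ ⟦beside⟧} = {x1, x2, x4, x5, x6, x9, x10}
⟦farmer⟧ = {x1, x3, x4, x5, x6, x8, x9}
… ∩ ⟦in front of x6⟧ = {x1, x3, x4, x5, x6, x8, x9} ∩ {x2, x3, x5, x9} = {x3, x5, x9}
… ∩ ⟦beside x8⟧ = {x3, x5, x9} ∩ {x1, x2, x4, x5, x6, x9, x10} = {x5, x9}
So ⟦farmer in front of x6 beside x8⟧ = {x5, x9}.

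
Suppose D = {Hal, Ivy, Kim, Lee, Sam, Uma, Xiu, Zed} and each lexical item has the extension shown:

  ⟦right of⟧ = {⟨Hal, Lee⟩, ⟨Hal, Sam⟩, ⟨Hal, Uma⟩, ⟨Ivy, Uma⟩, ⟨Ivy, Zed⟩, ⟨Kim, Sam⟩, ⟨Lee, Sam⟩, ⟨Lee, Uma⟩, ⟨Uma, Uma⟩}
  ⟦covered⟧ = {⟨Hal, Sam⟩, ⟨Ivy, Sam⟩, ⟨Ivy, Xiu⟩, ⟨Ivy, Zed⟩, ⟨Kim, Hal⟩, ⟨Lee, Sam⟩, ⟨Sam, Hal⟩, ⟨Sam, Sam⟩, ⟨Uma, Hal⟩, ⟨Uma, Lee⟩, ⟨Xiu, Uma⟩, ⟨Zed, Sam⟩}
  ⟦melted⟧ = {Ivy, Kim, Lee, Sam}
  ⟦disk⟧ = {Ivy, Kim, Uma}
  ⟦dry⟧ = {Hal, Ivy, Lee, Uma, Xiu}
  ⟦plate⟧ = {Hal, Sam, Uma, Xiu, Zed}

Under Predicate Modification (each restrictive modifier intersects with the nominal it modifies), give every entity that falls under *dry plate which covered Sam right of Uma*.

⟦which covered Sam⟧ = {x : ⟨x, Sam⟩ ∈ ⟦covered⟧} = {Hal, Ivy, Lee, Sam, Zed}
⟦right of Uma⟧ = {x : ⟨x, Uma⟩ ∈ ⟦right of⟧} = {Hal, Ivy, Lee, Uma}
⟦plate⟧ = {Hal, Sam, Uma, Xiu, Zed}
… ∩ ⟦which covered Sam⟧ = {Hal, Sam, Uma, Xiu, Zed} ∩ {Hal, Ivy, Lee, Sam, Zed} = {Hal, Sam, Zed}
… ∩ ⟦right of Uma⟧ = {Hal, Sam, Zed} ∩ {Hal, Ivy, Lee, Uma} = {Hal}
… ∩ ⟦dry⟧ = {Hal} ∩ {Hal, Ivy, Lee, Uma, Xiu} = {Hal}
So ⟦dry plate which covered Sam right of Uma⟧ = {Hal}.

{Hal}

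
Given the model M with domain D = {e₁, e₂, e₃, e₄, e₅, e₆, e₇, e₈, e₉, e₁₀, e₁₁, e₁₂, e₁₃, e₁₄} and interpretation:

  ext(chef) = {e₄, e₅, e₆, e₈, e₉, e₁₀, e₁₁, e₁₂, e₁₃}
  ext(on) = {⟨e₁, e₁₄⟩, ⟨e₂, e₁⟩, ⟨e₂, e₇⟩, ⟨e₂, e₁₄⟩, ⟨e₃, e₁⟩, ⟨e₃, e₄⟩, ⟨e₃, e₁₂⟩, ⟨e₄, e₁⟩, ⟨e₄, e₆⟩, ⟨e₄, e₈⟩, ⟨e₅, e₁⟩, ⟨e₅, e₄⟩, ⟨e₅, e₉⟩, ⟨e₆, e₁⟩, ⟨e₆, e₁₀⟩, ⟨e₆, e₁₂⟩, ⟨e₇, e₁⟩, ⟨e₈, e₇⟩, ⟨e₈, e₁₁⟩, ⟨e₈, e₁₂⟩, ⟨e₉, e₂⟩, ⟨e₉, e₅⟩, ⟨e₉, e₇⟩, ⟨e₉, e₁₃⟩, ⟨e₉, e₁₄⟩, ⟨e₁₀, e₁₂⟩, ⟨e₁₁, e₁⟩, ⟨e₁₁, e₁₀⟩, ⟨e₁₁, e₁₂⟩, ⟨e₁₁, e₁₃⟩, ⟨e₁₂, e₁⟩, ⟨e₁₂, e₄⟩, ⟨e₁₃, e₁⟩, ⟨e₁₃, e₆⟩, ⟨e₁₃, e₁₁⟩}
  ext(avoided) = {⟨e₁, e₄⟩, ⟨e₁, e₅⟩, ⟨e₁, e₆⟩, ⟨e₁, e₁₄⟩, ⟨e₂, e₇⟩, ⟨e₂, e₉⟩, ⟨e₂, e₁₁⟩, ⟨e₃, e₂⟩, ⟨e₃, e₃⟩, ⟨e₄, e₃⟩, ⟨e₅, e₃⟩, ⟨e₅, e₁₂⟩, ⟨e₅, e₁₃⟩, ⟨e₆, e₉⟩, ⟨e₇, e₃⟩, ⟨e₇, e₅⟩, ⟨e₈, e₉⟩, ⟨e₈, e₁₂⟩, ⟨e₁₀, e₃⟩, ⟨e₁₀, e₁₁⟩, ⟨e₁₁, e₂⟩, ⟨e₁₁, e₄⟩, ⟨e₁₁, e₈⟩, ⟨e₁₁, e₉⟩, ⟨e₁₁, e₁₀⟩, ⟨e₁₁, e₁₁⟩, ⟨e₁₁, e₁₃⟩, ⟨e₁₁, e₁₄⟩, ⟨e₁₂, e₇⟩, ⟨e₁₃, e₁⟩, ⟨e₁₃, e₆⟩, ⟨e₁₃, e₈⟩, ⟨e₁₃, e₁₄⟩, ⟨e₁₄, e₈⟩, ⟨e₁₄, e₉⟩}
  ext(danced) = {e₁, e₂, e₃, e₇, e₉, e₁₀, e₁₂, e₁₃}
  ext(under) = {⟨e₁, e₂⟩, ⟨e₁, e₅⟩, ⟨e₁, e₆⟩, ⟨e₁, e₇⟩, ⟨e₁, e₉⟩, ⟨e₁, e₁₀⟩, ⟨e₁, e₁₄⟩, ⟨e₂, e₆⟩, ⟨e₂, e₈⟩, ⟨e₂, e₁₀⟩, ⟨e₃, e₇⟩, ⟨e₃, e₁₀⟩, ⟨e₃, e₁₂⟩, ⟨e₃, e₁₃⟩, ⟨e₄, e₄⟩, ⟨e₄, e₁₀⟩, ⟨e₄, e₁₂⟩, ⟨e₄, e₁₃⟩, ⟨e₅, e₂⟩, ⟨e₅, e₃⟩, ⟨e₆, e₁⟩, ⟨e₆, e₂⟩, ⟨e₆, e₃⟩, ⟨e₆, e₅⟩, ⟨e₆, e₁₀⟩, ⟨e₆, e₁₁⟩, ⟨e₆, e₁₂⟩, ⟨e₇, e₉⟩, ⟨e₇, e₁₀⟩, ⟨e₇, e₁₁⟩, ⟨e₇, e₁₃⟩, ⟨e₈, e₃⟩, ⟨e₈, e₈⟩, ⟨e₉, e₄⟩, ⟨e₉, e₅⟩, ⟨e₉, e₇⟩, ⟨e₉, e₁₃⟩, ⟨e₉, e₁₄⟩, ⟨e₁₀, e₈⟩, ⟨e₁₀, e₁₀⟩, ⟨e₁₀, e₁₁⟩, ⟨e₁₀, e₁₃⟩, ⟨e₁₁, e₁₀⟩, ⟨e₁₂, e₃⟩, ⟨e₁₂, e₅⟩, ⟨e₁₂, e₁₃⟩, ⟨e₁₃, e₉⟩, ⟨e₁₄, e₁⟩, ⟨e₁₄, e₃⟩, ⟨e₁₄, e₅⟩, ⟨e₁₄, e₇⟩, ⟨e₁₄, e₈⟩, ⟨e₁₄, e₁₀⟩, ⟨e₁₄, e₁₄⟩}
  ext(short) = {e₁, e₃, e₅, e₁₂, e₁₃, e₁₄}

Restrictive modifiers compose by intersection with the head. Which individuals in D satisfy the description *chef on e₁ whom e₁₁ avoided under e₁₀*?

{e₄, e₁₁}

⟦on e₁⟧ = {x : ⟨x, e₁⟩ ∈ ⟦on⟧} = {e₂, e₃, e₄, e₅, e₆, e₇, e₁₁, e₁₂, e₁₃}
⟦whom e₁₁ avoided⟧ = {x : ⟨e₁₁, x⟩ ∈ ⟦avoided⟧} = {e₂, e₄, e₈, e₉, e₁₀, e₁₁, e₁₃, e₁₄}
⟦under e₁₀⟧ = {x : ⟨x, e₁₀⟩ ∈ ⟦under⟧} = {e₁, e₂, e₃, e₄, e₆, e₇, e₁₀, e₁₁, e₁₄}
⟦chef⟧ = {e₄, e₅, e₆, e₈, e₉, e₁₀, e₁₁, e₁₂, e₁₃}
… ∩ ⟦on e₁⟧ = {e₄, e₅, e₆, e₈, e₉, e₁₀, e₁₁, e₁₂, e₁₃} ∩ {e₂, e₃, e₄, e₅, e₆, e₇, e₁₁, e₁₂, e₁₃} = {e₄, e₅, e₆, e₁₁, e₁₂, e₁₃}
… ∩ ⟦whom e₁₁ avoided⟧ = {e₄, e₅, e₆, e₁₁, e₁₂, e₁₃} ∩ {e₂, e₄, e₈, e₉, e₁₀, e₁₁, e₁₃, e₁₄} = {e₄, e₁₁, e₁₃}
… ∩ ⟦under e₁₀⟧ = {e₄, e₁₁, e₁₃} ∩ {e₁, e₂, e₃, e₄, e₆, e₇, e₁₀, e₁₁, e₁₄} = {e₄, e₁₁}
So ⟦chef on e₁ whom e₁₁ avoided under e₁₀⟧ = {e₄, e₁₁}.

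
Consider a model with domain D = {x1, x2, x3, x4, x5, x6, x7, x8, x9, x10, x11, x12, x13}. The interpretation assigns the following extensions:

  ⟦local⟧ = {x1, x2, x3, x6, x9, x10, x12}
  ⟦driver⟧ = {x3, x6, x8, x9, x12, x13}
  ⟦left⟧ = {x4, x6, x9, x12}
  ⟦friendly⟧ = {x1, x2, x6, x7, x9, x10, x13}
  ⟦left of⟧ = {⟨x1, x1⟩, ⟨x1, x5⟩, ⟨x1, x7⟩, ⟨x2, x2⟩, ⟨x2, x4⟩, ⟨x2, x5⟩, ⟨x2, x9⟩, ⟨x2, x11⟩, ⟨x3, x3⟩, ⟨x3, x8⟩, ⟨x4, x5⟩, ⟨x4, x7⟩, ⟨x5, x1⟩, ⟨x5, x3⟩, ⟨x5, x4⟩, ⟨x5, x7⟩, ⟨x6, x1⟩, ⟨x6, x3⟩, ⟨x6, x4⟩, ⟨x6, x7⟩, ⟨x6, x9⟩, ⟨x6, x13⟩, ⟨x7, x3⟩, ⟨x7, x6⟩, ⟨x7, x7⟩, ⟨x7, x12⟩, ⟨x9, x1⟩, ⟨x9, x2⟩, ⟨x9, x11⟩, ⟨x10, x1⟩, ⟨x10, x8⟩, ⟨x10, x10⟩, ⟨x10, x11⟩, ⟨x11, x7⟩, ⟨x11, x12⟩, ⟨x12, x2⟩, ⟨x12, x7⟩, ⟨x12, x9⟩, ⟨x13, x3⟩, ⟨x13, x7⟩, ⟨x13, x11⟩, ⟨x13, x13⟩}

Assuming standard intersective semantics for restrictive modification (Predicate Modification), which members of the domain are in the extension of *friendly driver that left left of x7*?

{x6}

⟦that left⟧ = ⟦left⟧ = {x4, x6, x9, x12}
⟦left of x7⟧ = {x : ⟨x, x7⟩ ∈ ⟦left of⟧} = {x1, x4, x5, x6, x7, x11, x12, x13}
⟦driver⟧ = {x3, x6, x8, x9, x12, x13}
… ∩ ⟦that left⟧ = {x3, x6, x8, x9, x12, x13} ∩ {x4, x6, x9, x12} = {x6, x9, x12}
… ∩ ⟦left of x7⟧ = {x6, x9, x12} ∩ {x1, x4, x5, x6, x7, x11, x12, x13} = {x6, x12}
… ∩ ⟦friendly⟧ = {x6, x12} ∩ {x1, x2, x6, x7, x9, x10, x13} = {x6}
So ⟦friendly driver that left left of x7⟧ = {x6}.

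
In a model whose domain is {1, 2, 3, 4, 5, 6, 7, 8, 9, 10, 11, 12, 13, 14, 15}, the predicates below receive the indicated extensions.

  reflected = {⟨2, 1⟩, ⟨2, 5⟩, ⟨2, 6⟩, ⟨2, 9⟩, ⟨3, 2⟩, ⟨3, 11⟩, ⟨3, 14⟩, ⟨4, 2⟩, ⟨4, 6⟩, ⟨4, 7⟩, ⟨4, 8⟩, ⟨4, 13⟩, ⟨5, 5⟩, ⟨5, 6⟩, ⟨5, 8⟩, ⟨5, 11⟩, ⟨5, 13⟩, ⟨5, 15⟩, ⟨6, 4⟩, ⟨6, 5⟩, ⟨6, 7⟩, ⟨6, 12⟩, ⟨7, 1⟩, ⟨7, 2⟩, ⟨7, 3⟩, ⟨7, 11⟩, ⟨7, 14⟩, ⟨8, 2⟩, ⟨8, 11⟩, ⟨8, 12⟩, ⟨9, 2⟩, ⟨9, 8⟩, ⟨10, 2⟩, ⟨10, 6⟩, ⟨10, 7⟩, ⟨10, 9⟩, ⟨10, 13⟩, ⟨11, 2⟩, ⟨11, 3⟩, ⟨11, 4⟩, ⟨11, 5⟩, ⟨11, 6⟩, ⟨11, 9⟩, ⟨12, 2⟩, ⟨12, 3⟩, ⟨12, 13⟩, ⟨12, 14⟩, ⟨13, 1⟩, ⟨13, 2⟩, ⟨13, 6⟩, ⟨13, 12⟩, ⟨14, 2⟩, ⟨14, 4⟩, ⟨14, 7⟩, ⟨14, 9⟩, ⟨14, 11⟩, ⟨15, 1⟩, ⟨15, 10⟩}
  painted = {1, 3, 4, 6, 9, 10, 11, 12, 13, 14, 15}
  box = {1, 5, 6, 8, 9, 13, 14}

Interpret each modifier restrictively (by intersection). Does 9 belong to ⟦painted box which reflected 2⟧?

⟦which reflected 2⟧ = {x : ⟨x, 2⟩ ∈ ⟦reflected⟧} = {3, 4, 7, 8, 9, 10, 11, 12, 13, 14}
⟦box⟧ = {1, 5, 6, 8, 9, 13, 14}
… ∩ ⟦which reflected 2⟧ = {1, 5, 6, 8, 9, 13, 14} ∩ {3, 4, 7, 8, 9, 10, 11, 12, 13, 14} = {8, 9, 13, 14}
… ∩ ⟦painted⟧ = {8, 9, 13, 14} ∩ {1, 3, 4, 6, 9, 10, 11, 12, 13, 14, 15} = {9, 13, 14}
⟦painted box which reflected 2⟧ = {9, 13, 14}; 9 ∈ this set.

yes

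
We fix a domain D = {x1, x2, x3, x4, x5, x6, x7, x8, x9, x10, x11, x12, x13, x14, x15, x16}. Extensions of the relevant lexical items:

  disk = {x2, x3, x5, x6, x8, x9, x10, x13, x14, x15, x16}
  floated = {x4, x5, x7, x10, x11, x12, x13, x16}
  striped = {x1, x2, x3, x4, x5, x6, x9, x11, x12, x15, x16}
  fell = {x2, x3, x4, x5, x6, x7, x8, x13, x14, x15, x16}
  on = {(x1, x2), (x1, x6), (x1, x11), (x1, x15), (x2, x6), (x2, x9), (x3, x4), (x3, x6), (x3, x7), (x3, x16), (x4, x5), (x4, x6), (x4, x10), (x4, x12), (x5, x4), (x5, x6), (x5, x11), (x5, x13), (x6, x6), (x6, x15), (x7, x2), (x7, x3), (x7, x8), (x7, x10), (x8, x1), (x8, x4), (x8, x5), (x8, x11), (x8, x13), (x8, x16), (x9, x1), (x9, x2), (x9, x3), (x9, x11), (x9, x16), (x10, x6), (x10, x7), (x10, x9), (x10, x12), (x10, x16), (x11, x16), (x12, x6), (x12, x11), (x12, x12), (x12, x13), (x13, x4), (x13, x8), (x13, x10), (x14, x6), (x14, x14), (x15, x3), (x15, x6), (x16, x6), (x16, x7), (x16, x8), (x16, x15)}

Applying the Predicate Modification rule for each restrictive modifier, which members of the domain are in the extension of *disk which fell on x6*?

{x2, x3, x5, x6, x14, x15, x16}

⟦which fell⟧ = ⟦fell⟧ = {x2, x3, x4, x5, x6, x7, x8, x13, x14, x15, x16}
⟦on x6⟧ = {x : ⟨x, x6⟩ ∈ ⟦on⟧} = {x1, x2, x3, x4, x5, x6, x10, x12, x14, x15, x16}
⟦disk⟧ = {x2, x3, x5, x6, x8, x9, x10, x13, x14, x15, x16}
… ∩ ⟦which fell⟧ = {x2, x3, x5, x6, x8, x9, x10, x13, x14, x15, x16} ∩ {x2, x3, x4, x5, x6, x7, x8, x13, x14, x15, x16} = {x2, x3, x5, x6, x8, x13, x14, x15, x16}
… ∩ ⟦on x6⟧ = {x2, x3, x5, x6, x8, x13, x14, x15, x16} ∩ {x1, x2, x3, x4, x5, x6, x10, x12, x14, x15, x16} = {x2, x3, x5, x6, x14, x15, x16}
So ⟦disk which fell on x6⟧ = {x2, x3, x5, x6, x14, x15, x16}.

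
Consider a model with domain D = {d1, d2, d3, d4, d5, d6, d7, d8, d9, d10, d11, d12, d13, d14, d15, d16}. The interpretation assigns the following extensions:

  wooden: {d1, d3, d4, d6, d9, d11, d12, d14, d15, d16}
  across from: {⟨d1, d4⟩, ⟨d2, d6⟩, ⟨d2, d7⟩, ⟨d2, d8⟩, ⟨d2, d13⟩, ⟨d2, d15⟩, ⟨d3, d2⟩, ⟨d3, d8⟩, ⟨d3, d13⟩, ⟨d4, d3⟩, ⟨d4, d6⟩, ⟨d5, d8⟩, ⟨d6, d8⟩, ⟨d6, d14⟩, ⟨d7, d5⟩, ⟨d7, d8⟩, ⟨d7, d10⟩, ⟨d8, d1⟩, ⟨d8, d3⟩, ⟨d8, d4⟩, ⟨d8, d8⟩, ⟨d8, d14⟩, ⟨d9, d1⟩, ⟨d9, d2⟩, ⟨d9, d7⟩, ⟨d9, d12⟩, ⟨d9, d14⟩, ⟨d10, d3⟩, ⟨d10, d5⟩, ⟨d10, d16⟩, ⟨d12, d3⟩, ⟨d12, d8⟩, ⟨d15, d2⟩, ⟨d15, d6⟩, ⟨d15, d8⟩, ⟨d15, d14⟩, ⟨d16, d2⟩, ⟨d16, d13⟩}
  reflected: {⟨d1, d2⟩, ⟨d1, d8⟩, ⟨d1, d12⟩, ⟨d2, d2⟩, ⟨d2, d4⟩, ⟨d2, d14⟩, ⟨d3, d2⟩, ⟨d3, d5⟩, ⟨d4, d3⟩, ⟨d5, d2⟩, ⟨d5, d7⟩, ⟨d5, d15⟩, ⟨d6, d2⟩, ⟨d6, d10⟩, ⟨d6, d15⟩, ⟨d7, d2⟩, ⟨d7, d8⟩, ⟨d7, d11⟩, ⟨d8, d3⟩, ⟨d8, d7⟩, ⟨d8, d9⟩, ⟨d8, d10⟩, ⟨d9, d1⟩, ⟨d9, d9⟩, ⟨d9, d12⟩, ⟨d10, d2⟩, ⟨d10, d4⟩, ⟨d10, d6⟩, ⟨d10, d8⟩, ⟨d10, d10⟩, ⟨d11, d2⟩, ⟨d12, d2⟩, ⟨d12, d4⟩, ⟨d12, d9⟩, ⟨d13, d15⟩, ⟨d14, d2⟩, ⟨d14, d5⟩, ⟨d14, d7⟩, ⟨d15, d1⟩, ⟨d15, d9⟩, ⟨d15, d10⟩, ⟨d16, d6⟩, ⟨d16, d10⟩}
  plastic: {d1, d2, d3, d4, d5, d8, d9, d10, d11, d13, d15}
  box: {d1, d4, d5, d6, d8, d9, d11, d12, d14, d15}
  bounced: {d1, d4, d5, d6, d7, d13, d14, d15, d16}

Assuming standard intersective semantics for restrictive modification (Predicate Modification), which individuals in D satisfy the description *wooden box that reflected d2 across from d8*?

{d6, d12}

⟦that reflected d2⟧ = {x : ⟨x, d2⟩ ∈ ⟦reflected⟧} = {d1, d2, d3, d5, d6, d7, d10, d11, d12, d14}
⟦across from d8⟧ = {x : ⟨x, d8⟩ ∈ ⟦across from⟧} = {d2, d3, d5, d6, d7, d8, d12, d15}
⟦box⟧ = {d1, d4, d5, d6, d8, d9, d11, d12, d14, d15}
… ∩ ⟦that reflected d2⟧ = {d1, d4, d5, d6, d8, d9, d11, d12, d14, d15} ∩ {d1, d2, d3, d5, d6, d7, d10, d11, d12, d14} = {d1, d5, d6, d11, d12, d14}
… ∩ ⟦across from d8⟧ = {d1, d5, d6, d11, d12, d14} ∩ {d2, d3, d5, d6, d7, d8, d12, d15} = {d5, d6, d12}
… ∩ ⟦wooden⟧ = {d5, d6, d12} ∩ {d1, d3, d4, d6, d9, d11, d12, d14, d15, d16} = {d6, d12}
So ⟦wooden box that reflected d2 across from d8⟧ = {d6, d12}.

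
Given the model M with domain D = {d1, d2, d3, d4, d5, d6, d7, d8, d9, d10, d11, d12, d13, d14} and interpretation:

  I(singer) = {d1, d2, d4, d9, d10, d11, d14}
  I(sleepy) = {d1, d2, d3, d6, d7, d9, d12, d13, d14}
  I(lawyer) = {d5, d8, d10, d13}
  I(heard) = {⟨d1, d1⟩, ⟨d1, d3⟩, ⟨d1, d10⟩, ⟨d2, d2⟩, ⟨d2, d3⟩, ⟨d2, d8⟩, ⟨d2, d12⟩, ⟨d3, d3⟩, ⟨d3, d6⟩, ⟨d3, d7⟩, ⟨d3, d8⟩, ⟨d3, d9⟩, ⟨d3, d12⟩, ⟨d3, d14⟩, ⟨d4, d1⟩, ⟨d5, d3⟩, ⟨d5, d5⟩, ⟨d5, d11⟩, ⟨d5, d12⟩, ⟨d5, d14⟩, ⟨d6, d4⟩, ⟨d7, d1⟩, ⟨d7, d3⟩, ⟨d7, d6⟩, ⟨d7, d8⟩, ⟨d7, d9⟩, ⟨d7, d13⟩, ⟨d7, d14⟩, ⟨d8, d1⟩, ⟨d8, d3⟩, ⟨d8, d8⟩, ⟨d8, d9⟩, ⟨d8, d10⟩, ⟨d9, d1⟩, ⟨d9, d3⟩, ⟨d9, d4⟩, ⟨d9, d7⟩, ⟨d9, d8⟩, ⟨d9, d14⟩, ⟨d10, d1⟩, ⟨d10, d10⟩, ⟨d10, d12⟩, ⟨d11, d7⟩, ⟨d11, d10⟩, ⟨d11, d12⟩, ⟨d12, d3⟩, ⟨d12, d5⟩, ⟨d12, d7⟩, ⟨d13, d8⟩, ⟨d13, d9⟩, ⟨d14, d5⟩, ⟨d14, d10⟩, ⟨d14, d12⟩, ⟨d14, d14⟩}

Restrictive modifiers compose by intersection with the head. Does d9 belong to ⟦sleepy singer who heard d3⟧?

⟦who heard d3⟧ = {x : ⟨x, d3⟩ ∈ ⟦heard⟧} = {d1, d2, d3, d5, d7, d8, d9, d12}
⟦singer⟧ = {d1, d2, d4, d9, d10, d11, d14}
… ∩ ⟦who heard d3⟧ = {d1, d2, d4, d9, d10, d11, d14} ∩ {d1, d2, d3, d5, d7, d8, d9, d12} = {d1, d2, d9}
… ∩ ⟦sleepy⟧ = {d1, d2, d9} ∩ {d1, d2, d3, d6, d7, d9, d12, d13, d14} = {d1, d2, d9}
⟦sleepy singer who heard d3⟧ = {d1, d2, d9}; d9 ∈ this set.

yes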